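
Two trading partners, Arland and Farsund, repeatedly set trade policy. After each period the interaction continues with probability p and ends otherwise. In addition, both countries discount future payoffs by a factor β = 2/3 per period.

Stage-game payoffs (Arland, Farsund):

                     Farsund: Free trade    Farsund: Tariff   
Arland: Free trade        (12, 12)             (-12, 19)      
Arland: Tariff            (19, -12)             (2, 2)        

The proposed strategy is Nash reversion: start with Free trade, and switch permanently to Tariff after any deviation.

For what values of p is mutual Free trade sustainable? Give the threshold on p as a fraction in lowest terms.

21/34

With continuation probability p and discount β, the effective per-period discount factor is βp.
Grim-trigger IC: βp ≥ (19−12)/(19−2) = 7/17.
So p ≥ (7/17)/(2/3) = 21/34.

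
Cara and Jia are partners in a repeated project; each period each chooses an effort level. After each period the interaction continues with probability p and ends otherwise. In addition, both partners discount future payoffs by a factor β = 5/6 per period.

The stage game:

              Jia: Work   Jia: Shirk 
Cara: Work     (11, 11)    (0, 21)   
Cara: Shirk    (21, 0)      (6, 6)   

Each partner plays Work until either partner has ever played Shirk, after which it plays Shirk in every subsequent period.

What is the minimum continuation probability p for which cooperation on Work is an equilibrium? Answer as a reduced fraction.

4/5

Expected continuation weight on next period's payoff is β·p = 5/6·p, which plays the role of the discount factor.
Cooperation requires 5/6·p ≥ (21−11)/(21−6) = 2/3, hence p ≥ 4/5.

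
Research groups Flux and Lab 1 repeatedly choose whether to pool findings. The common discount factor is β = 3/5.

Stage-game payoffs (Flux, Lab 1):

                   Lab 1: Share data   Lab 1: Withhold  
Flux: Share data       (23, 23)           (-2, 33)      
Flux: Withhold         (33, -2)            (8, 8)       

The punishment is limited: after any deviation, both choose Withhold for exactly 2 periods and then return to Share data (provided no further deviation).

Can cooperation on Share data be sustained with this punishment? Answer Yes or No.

Yes

Comparing payoff streams over the 3 periods until play realigns: cooperate → 23(1+β+…+β^2); deviate → 33 + 8(β+…+β^2).
Cooperation is sustained iff (23−8)(β+…+β^2) ≥ 33−23.
β+…+β^2 = 3/5·(1−(3/5)^2)/(1−3/5) = 0.9600, and (33−23)/(23−8) = 0.6667.
0.9600 ≥ 0.6667, so cooperation is sustainable.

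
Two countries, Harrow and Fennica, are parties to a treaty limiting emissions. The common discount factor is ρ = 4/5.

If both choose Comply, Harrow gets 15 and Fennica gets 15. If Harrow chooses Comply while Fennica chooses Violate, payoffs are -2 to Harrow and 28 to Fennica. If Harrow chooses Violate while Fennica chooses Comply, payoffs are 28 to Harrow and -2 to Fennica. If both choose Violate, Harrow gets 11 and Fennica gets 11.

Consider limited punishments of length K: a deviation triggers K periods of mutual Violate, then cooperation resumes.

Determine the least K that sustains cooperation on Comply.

IC: ρ(1−ρ^K)/(1−ρ) ≥ (28−15)/(15−11) = 13/4.
With ρ = 4/5: need 1 − ρ^K ≥ 13/4·(1−4/5)/(4/5), i.e. ρ^K ≤ 0.1875.
Since (4/5)^7 = 0.2097 and (4/5)^8 = 0.1678, the smallest such K is 8.

8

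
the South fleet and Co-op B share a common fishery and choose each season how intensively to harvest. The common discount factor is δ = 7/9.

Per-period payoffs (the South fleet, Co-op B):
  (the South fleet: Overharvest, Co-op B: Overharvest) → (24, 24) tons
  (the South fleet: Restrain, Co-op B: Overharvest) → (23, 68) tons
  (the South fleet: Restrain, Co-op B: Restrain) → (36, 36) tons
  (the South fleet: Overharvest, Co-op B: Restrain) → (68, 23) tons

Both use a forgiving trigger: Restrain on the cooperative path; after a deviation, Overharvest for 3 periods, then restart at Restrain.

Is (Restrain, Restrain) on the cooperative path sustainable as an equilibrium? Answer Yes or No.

No

IC: δ+…+δ^3 ≥ (68−36)/(36−24) = 8/3.
At δ = 7/9: partial sum = 1.8532 < 2.6667. Cooperation not sustainable.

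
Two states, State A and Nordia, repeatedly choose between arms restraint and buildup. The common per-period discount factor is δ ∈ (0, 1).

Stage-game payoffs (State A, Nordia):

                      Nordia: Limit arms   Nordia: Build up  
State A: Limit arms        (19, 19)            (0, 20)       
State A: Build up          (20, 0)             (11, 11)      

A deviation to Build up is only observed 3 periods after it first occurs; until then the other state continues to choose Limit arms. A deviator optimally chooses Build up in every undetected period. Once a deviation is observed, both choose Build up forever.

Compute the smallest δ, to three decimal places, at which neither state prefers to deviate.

0.481

Deviating for the 3 undetected periods gains 20−19 = 1 per period over cooperation, then loses 19−11 = 8 per period forever once punishment starts.
Gain: 1(1 + δ + … + δ^2); loss: 8·δ^3/(1−δ).
No profitable deviation ⇔ 1(1−δ^3) ≤ 8·δ^3, i.e. δ^3 ≥ 1/(1+8) = 1/9.
Hence δ ≥ (1/9)^(1/3) ≈ 0.481.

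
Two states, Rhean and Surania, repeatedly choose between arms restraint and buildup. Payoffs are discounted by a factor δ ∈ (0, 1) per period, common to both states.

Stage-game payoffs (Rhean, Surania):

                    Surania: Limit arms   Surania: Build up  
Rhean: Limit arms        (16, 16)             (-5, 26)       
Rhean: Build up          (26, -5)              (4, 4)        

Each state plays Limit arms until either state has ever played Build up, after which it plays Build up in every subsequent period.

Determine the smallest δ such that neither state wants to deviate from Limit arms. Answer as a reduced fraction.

Cooperation forever yields 16 each period: 16/(1−δ).
Deviating yields 26 once, then 4 forever: 26 + 4δ/(1−δ).
No profitable deviation requires 16/(1−δ) ≥ 26 + 4δ/(1−δ).
Multiplying by (1−δ): 16 ≥ 26(1−δ) + 4δ = 26 − 22δ.
So 22δ ≥ 10, i.e. δ ≥ 10/22 = 5/11.

5/11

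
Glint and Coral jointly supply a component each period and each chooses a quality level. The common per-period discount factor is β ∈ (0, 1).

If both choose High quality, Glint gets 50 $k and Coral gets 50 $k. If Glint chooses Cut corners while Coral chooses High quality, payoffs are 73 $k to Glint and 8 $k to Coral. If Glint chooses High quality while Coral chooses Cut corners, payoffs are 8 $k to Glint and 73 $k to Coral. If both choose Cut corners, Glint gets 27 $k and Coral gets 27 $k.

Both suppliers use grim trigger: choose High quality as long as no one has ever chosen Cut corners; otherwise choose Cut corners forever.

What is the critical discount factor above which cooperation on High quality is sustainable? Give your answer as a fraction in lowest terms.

Under grim trigger the critical discount factor is (T−C)/(T−P) with T = 73, C = 50, P = 27.
β* = (73−50)/(73−27) = 23/46 = 1/2.

1/2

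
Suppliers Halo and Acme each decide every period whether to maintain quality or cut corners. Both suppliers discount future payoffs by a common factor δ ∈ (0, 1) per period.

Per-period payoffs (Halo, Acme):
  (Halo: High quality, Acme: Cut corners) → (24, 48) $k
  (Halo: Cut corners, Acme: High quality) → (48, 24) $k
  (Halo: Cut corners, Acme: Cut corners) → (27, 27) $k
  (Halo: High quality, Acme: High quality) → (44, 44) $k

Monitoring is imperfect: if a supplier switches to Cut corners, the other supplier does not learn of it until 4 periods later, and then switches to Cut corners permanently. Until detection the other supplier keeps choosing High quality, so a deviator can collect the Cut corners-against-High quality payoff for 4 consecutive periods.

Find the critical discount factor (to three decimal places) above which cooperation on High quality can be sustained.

The best deviation is to choose Cut corners for all 4 undetected periods, earning 48 each, then 27 forever once detected.
Deviation value: 48(1−δ^4)/(1−δ) + 27δ^4/(1−δ); cooperation value: 44/(1−δ).
IC: 44 ≥ 48(1−δ^4) + 27δ^4 = 48 − 21δ^4.
So δ^4 ≥ 4/21, giving δ ≥ (4/21)^(1/4) ≈ 0.661.

0.661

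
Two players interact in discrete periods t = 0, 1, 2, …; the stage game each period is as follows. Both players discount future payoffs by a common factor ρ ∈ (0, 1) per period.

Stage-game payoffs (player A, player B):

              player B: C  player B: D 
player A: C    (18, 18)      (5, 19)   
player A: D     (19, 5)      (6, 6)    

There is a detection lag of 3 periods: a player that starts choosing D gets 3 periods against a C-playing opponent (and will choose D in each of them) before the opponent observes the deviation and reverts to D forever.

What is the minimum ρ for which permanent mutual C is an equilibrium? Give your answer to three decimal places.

A deviator earns 19 for 3 periods, then 6 forever; cooperating earns 18 forever. Multiplying the IC by (1−ρ):
18 ≥ 19(1−ρ^3) + 6ρ^3, so 13·ρ^3 ≥ 1 and ρ^3 ≥ 1/13.
ρ ≥ (1/13)^(1/3) ≈ 0.425.

0.425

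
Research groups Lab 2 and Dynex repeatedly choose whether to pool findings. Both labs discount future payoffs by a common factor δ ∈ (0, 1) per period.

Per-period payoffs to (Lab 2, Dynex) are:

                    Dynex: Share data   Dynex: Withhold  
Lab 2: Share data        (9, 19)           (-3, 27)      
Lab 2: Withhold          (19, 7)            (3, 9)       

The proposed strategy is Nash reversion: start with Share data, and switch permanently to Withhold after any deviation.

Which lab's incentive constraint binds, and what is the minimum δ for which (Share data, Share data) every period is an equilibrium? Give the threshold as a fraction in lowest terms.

For Lab 2: deviation gain 19−9 = 10, per-period punishment loss 9−3 = 6. IC gives δ ≥ 10/16 = 5/8.
For Dynex: gain 8, loss 10 per period, so δ ≥ 8/18 = 4/9.
The tighter constraint is Lab 2's, so cooperation needs δ ≥ 5/8.

Lab 2; δ ≥ 5/8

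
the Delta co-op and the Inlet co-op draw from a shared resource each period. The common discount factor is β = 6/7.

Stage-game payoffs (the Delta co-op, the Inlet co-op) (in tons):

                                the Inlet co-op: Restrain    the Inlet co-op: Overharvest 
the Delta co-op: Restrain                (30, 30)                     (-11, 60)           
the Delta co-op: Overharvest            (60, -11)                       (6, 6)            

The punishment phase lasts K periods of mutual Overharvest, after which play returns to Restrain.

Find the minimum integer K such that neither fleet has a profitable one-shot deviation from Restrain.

2

Need Σ_{k=1}^{K} β^k ≥ (60−30)/(30−6) = 1.2500 at β = 6/7.
At K = 1 the sum is 0.8571 < 1.2500; at K = 2 it is 1.5918 ≥ 1.2500.
So the minimum punishment length is K = 2.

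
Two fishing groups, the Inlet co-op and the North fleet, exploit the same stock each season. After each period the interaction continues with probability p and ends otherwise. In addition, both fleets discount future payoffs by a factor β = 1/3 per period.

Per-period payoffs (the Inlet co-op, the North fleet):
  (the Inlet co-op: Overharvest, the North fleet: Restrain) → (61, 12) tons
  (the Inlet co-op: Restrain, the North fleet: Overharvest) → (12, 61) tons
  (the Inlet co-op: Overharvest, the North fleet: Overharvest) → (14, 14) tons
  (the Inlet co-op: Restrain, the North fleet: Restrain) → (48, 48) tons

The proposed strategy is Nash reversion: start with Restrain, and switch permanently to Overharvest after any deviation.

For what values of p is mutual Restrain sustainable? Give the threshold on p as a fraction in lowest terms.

39/47

Expected continuation weight on next period's payoff is β·p = 1/3·p, which plays the role of the discount factor.
Cooperation requires 1/3·p ≥ (61−48)/(61−14) = 13/47, hence p ≥ 39/47.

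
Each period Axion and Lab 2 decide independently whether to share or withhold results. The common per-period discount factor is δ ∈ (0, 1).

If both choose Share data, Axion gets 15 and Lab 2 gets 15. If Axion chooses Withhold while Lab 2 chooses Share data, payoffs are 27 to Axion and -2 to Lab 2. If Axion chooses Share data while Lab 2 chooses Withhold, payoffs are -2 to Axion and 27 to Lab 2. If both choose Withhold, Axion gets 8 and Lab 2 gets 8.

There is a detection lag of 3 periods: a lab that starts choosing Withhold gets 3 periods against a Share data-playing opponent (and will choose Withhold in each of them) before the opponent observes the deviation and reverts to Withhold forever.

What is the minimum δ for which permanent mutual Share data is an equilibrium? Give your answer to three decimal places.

0.858

Deviating for the 3 undetected periods gains 27−15 = 12 per period over cooperation, then loses 15−8 = 7 per period forever once punishment starts.
Gain: 12(1 + δ + … + δ^2); loss: 7·δ^3/(1−δ).
No profitable deviation ⇔ 12(1−δ^3) ≤ 7·δ^3, i.e. δ^3 ≥ 12/(12+7) = 12/19.
Hence δ ≥ (12/19)^(1/3) ≈ 0.858.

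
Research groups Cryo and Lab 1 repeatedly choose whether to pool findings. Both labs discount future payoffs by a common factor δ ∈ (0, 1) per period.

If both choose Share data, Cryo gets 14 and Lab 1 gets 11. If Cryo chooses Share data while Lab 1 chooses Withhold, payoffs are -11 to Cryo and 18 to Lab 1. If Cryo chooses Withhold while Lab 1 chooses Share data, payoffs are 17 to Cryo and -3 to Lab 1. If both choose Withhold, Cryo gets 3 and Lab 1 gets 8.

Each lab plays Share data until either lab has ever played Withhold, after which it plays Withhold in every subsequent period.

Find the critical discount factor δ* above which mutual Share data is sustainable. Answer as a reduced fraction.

Cryo's threshold: (17−14)/(17−3) = 3/14.
Lab 1's threshold: (18−11)/(18−8) = 7/10.
3/14 < 7/10, so Lab 1 binds and δ* = 7/10.

7/10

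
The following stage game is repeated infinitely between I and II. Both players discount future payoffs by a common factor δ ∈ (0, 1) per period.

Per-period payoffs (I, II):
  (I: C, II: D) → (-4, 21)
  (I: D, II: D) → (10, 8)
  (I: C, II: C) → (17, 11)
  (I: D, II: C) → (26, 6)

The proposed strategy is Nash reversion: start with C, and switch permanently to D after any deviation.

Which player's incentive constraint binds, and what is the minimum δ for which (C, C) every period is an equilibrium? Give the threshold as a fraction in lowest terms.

For I: deviation gain 26−17 = 9, per-period punishment loss 17−10 = 7. IC gives δ ≥ 9/16.
For II: gain 10, loss 3 per period, so δ ≥ 10/13.
The tighter constraint is II's, so cooperation needs δ ≥ 10/13.

II; δ ≥ 10/13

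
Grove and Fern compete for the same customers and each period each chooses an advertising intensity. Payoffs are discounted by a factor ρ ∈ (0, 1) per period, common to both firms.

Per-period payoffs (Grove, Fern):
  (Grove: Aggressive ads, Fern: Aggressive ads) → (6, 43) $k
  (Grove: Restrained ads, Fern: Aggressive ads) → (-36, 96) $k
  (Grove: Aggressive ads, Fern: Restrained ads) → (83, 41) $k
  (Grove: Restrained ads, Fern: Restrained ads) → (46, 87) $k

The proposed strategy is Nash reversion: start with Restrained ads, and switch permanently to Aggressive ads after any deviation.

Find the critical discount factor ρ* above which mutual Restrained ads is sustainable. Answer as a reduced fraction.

Grove's threshold: (83−46)/(83−6) = 37/77.
Fern's threshold: (96−87)/(96−43) = 9/53.
37/77 > 9/53, so Grove binds and ρ* = 37/77.

37/77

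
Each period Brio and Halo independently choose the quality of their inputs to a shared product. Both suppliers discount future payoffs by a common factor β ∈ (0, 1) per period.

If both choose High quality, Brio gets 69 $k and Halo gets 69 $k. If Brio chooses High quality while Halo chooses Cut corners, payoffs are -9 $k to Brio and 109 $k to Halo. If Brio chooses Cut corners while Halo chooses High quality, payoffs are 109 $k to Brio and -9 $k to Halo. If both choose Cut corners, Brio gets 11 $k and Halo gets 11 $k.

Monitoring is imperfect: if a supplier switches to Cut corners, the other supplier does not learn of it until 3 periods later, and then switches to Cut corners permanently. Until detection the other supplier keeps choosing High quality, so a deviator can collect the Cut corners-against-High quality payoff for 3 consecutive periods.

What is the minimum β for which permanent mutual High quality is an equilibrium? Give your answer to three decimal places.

Deviating for the 3 undetected periods gains 109−69 = 40 per period over cooperation, then loses 69−11 = 58 per period forever once punishment starts.
Gain: 40(1 + β + … + β^2); loss: 58·β^3/(1−β).
No profitable deviation ⇔ 40(1−β^3) ≤ 58·β^3, i.e. β^3 ≥ 40/(40+58) = 20/49.
Hence β ≥ (20/49)^(1/3) ≈ 0.742.

0.742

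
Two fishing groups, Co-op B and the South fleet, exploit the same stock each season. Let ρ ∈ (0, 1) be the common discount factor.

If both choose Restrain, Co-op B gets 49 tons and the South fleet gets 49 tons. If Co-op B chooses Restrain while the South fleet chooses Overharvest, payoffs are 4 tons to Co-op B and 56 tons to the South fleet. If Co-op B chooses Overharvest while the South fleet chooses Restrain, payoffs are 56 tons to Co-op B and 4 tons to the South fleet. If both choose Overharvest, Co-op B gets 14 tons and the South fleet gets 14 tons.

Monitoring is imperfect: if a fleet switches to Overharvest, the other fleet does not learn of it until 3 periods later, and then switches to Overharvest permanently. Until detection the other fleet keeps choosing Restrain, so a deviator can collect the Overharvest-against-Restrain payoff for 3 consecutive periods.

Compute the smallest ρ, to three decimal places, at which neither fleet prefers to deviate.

A deviator earns 56 for 3 periods, then 14 forever; cooperating earns 49 forever. Multiplying the IC by (1−ρ):
49 ≥ 56(1−ρ^3) + 14ρ^3, so 42·ρ^3 ≥ 7 and ρ^3 ≥ 1/6.
ρ ≥ (1/6)^(1/3) ≈ 0.550.

0.550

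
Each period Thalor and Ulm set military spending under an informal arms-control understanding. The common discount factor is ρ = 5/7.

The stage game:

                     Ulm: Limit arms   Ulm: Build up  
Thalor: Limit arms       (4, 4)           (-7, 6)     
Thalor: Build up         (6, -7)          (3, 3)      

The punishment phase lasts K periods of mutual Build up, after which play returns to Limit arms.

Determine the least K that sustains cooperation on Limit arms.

5

Need Σ_{k=1}^{K} ρ^k ≥ (6−4)/(4−3) = 2.0000 at ρ = 5/7.
At K = 4 the sum is 1.8492 < 2.0000; at K = 5 it is 2.0352 ≥ 2.0000.
So the minimum punishment length is K = 5.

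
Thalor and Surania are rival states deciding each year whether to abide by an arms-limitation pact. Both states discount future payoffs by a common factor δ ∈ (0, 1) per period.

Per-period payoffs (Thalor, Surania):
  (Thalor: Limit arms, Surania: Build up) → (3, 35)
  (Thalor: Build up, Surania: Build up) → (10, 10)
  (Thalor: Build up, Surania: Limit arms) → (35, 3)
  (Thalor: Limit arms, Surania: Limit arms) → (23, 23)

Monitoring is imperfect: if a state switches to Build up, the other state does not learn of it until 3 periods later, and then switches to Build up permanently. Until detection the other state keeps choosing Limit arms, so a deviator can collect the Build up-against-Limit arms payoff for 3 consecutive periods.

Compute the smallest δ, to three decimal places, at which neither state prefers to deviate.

0.783

The best deviation is to choose Build up for all 3 undetected periods, earning 35 each, then 10 forever once detected.
Deviation value: 35(1−δ^3)/(1−δ) + 10δ^3/(1−δ); cooperation value: 23/(1−δ).
IC: 23 ≥ 35(1−δ^3) + 10δ^3 = 35 − 25δ^3.
So δ^3 ≥ 12/25, giving δ ≥ (12/25)^(1/3) ≈ 0.783.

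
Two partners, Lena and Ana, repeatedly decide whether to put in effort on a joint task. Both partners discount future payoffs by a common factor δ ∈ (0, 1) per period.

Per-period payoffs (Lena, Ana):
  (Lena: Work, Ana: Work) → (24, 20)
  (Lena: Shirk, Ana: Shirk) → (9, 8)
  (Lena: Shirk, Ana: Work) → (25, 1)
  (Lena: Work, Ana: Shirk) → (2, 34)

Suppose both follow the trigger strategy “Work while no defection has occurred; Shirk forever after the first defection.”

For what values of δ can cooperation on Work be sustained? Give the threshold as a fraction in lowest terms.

7/13

Lena's threshold: (25−24)/(25−9) = 1/16.
Ana's threshold: (34−20)/(34−8) = 7/13.
1/16 < 7/13, so Ana binds and δ* = 7/13.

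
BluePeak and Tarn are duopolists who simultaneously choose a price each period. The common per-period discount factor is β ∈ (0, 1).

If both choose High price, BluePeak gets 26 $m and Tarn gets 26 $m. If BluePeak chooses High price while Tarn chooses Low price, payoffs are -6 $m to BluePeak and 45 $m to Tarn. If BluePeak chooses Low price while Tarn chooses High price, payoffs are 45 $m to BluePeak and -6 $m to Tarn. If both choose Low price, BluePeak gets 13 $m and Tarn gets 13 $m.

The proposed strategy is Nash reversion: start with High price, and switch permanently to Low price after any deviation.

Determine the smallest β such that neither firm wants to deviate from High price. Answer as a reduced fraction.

Cooperation forever yields 26 each period: 26/(1−β).
Deviating yields 45 once, then 13 forever: 45 + 13β/(1−β).
No profitable deviation requires 26/(1−β) ≥ 45 + 13β/(1−β).
Multiplying by (1−β): 26 ≥ 45(1−β) + 13β = 45 − 32β.
So 32β ≥ 19, i.e. β ≥ 19/32.

19/32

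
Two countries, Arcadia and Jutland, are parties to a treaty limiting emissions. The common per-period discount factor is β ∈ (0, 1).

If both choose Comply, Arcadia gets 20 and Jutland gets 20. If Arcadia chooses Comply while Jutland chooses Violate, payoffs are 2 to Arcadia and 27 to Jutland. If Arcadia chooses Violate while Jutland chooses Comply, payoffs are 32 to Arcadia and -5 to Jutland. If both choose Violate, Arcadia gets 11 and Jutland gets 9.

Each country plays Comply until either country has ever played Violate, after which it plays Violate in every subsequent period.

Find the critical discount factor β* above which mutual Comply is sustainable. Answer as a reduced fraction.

Arcadia: cooperation gives 20 each period; deviation gives 32 once then 11 forever.
  20/(1−β) ≥ 32 + 11β/(1−β) ⇒ β ≥ 12/21 = 4/7.
Jutland: cooperation gives 20 each period; deviation gives 27 once then 9 forever.
  β ≥ 7/18.
Both must hold, so the binding constraint is Arcadia's: β ≥ 4/7.

4/7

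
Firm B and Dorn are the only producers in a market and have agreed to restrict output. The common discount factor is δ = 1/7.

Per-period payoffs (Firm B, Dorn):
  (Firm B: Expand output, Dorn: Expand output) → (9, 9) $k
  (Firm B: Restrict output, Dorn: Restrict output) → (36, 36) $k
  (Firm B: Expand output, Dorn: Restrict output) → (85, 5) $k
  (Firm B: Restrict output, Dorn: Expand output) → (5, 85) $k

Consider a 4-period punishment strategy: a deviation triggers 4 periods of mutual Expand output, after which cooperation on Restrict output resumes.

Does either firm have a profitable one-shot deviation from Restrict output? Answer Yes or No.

A one-shot deviation gives 85 now, then 9 for 4 periods, then back to 36.
Gain from deviating: (85−36) today; loss: (36−9) in each of the next 4 periods.
No-deviation condition: (36−9)(δ+…+δ^4) ≥ 85−36, i.e. δ+…+δ^4 ≥ 49/27.
At δ = 1/7: δ+…+δ^4 = 0.1666 < 1.8148.
So cooperation is not sustainable.

Yes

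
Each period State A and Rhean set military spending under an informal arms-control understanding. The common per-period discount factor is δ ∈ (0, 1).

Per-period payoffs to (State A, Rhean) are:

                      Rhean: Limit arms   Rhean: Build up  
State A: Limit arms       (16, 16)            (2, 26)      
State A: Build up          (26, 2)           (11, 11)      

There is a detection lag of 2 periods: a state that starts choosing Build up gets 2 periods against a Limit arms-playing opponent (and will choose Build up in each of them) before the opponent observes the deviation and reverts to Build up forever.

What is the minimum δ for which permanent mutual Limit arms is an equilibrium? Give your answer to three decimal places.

Deviating for the 2 undetected periods gains 26−16 = 10 per period over cooperation, then loses 16−11 = 5 per period forever once punishment starts.
Gain: 10(1 + δ + … + δ^1); loss: 5·δ^2/(1−δ).
No profitable deviation ⇔ 10(1−δ^2) ≤ 5·δ^2, i.e. δ^2 ≥ 10/(10+5) = 2/3.
Hence δ ≥ (2/3)^(1/2) ≈ 0.816.

0.816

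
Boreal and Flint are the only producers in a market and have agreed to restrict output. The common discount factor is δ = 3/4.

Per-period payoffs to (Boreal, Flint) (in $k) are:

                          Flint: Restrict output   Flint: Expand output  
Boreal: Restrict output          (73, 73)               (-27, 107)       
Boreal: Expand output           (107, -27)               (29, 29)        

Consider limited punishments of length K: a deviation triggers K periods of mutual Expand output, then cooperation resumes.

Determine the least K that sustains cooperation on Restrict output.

2

IC: δ(1−δ^K)/(1−δ) ≥ (107−73)/(73−29) = 17/22.
With δ = 3/4: need 1 − δ^K ≥ 17/22·(1−3/4)/(3/4), i.e. δ^K ≤ 0.7424.
Since (3/4)^1 = 0.7500 and (3/4)^2 = 0.5625, the smallest such K is 2.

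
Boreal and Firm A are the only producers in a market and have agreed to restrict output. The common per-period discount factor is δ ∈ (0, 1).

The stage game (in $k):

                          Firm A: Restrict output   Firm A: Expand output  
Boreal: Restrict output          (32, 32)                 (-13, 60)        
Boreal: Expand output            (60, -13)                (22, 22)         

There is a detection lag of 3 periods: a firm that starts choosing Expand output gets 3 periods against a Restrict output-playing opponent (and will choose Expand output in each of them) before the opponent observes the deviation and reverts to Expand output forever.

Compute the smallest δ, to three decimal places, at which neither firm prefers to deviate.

Deviating for the 3 undetected periods gains 60−32 = 28 per period over cooperation, then loses 32−22 = 10 per period forever once punishment starts.
Gain: 28(1 + δ + … + δ^2); loss: 10·δ^3/(1−δ).
No profitable deviation ⇔ 28(1−δ^3) ≤ 10·δ^3, i.e. δ^3 ≥ 28/(28+10) = 14/19.
Hence δ ≥ (14/19)^(1/3) ≈ 0.903.

0.903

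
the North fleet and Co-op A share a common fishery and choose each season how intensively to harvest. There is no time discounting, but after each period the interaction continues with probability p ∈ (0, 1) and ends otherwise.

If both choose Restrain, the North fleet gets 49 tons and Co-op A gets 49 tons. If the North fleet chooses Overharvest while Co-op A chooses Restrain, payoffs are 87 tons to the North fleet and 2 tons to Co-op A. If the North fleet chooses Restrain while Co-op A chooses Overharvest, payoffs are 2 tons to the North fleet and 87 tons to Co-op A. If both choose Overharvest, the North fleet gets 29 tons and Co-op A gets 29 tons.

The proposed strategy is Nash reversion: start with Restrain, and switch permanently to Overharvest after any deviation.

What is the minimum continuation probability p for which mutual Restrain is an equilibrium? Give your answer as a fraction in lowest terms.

Expected cooperation value is 49 + p·49 + p²·49 + … = 49/(1−p); deviation gives 87 + p·29/(1−p).
49 ≥ 87(1−p) + 29p ⇒ 58p ≥ 38 ⇒ p ≥ 38/58 = 19/29.

19/29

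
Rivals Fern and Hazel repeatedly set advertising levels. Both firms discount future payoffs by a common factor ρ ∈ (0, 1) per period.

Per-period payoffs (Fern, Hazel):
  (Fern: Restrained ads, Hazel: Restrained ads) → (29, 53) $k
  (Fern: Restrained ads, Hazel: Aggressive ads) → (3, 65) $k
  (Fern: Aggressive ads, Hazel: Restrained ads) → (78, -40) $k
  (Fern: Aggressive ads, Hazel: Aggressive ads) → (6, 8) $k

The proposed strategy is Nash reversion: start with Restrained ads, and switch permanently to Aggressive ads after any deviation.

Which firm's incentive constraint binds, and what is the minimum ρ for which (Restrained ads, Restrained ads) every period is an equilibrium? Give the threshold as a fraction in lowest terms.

For Fern: deviation gain 78−29 = 49, per-period punishment loss 29−6 = 23. IC gives ρ ≥ 49/72.
For Hazel: gain 12, loss 45 per period, so ρ ≥ 12/57 = 4/19.
The tighter constraint is Fern's, so cooperation needs ρ ≥ 49/72.

Fern; ρ ≥ 49/72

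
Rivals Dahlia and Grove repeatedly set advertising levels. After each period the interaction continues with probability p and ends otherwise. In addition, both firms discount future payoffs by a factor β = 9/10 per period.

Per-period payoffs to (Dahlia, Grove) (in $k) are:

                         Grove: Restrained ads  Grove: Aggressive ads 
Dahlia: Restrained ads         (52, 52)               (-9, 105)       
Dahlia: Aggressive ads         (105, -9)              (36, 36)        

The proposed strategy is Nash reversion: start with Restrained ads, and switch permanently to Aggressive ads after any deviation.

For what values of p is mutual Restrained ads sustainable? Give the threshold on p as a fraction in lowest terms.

With continuation probability p and discount β, the effective per-period discount factor is βp.
Grim-trigger IC: βp ≥ (105−52)/(105−36) = 53/69.
So p ≥ (53/69)/(9/10) = 530/621.

530/621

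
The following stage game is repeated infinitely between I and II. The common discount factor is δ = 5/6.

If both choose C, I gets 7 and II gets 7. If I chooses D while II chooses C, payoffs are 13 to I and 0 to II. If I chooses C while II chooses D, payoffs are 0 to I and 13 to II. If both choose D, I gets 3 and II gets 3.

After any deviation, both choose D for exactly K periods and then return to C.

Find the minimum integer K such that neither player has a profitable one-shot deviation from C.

Need Σ_{k=1}^{K} δ^k ≥ (13−7)/(7−3) = 1.5000 at δ = 5/6.
At K = 1 the sum is 0.8333 < 1.5000; at K = 2 it is 1.5278 ≥ 1.5000.
So the minimum punishment length is K = 2.

2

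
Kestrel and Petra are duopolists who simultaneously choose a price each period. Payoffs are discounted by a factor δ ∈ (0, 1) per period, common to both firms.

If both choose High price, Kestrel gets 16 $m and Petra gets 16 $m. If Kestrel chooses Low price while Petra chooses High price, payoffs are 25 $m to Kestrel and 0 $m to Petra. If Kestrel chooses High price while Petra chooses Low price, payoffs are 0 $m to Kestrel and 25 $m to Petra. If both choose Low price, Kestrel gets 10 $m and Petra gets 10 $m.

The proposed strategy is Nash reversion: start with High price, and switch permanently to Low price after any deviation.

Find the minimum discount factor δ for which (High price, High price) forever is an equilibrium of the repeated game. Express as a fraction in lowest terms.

3/5

One-period gain from deviating is 25 − 16 = 9. The loss is 16 − 10 = 6 in every subsequent period, with present value 6·δ/(1−δ).
Deviation is unprofitable when 6·δ/(1−δ) ≥ 9, i.e. δ/(1−δ) ≥ 3/2.
Equivalently δ ≥ 9/(9+6) = 3/5.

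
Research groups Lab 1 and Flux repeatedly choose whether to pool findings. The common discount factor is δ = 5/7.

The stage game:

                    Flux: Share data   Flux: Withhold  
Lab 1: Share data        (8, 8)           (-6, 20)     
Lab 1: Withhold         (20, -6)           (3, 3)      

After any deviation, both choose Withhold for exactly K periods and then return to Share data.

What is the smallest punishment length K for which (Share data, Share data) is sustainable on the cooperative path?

10

Need Σ_{k=1}^{K} δ^k ≥ (20−8)/(8−3) = 2.4000 at δ = 5/7.
At K = 9 the sum is 2.3790 < 2.4000; at K = 10 it is 2.4136 ≥ 2.4000.
So the minimum punishment length is K = 10.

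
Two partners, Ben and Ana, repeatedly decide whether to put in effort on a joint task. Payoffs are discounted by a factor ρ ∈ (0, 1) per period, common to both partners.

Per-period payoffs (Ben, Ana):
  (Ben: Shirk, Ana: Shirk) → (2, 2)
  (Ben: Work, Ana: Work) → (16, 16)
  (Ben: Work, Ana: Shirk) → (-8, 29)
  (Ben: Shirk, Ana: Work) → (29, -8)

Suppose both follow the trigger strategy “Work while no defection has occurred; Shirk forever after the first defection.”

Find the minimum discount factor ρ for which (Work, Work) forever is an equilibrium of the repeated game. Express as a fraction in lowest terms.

16/(1−ρ) ≥ 29 + 2ρ/(1−ρ)
16 ≥ 29 − 27ρ
ρ ≥ 13/27.

13/27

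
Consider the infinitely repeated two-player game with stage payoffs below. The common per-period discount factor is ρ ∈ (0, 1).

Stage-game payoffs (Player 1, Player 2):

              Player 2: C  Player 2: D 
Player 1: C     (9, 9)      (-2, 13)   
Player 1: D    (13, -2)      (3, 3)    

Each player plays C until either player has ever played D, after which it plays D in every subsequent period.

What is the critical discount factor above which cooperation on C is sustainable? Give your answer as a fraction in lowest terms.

9/(1−ρ) ≥ 13 + 3ρ/(1−ρ)
9 ≥ 13 − 10ρ
ρ ≥ 4/10 = 2/5.

2/5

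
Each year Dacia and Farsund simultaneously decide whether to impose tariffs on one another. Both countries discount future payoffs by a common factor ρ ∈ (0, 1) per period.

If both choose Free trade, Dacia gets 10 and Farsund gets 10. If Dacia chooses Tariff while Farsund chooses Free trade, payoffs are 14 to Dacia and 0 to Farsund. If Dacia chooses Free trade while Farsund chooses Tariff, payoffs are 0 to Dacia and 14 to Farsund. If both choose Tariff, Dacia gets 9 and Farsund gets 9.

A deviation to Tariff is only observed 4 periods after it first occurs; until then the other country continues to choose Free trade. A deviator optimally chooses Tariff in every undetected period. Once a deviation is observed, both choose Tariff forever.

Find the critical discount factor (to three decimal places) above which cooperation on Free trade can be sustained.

0.946

Deviating for the 4 undetected periods gains 14−10 = 4 per period over cooperation, then loses 10−9 = 1 per period forever once punishment starts.
Gain: 4(1 + ρ + … + ρ^3); loss: 1·ρ^4/(1−ρ).
No profitable deviation ⇔ 4(1−ρ^4) ≤ 1·ρ^4, i.e. ρ^4 ≥ 4/(4+1) = 4/5.
Hence ρ ≥ (4/5)^(1/4) ≈ 0.946.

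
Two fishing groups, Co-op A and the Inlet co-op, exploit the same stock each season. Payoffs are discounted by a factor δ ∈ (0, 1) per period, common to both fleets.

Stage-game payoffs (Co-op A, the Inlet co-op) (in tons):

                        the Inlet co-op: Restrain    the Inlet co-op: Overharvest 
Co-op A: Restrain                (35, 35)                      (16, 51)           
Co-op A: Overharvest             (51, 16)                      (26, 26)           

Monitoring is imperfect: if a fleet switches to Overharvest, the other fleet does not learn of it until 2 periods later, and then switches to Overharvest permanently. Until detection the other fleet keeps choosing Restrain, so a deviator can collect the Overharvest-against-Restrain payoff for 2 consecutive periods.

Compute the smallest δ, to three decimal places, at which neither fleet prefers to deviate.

0.800

The best deviation is to choose Overharvest for all 2 undetected periods, earning 51 each, then 26 forever once detected.
Deviation value: 51(1−δ^2)/(1−δ) + 26δ^2/(1−δ); cooperation value: 35/(1−δ).
IC: 35 ≥ 51(1−δ^2) + 26δ^2 = 51 − 25δ^2.
So δ^2 ≥ 16/25, giving δ ≥ (16/25)^(1/2) ≈ 0.800.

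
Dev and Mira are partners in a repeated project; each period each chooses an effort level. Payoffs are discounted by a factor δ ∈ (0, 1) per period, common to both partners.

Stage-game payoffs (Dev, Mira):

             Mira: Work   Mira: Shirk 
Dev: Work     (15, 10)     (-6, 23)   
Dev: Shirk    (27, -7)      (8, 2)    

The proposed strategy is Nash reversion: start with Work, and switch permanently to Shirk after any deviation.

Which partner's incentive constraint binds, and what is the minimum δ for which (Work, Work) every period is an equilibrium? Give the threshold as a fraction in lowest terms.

For Dev: deviation gain 27−15 = 12, per-period punishment loss 15−8 = 7. IC gives δ ≥ 12/19.
For Mira: gain 13, loss 8 per period, so δ ≥ 13/21.
The tighter constraint is Dev's, so cooperation needs δ ≥ 12/19.

Dev; δ ≥ 12/19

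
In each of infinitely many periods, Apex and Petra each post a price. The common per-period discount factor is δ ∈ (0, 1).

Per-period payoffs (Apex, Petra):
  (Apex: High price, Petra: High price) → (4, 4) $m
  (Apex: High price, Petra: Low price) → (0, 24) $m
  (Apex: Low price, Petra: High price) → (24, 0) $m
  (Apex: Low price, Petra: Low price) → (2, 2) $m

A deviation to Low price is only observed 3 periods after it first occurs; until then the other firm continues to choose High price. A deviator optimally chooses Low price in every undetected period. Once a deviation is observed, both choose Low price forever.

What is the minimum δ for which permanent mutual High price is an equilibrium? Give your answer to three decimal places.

The best deviation is to choose Low price for all 3 undetected periods, earning 24 each, then 2 forever once detected.
Deviation value: 24(1−δ^3)/(1−δ) + 2δ^3/(1−δ); cooperation value: 4/(1−δ).
IC: 4 ≥ 24(1−δ^3) + 2δ^3 = 24 − 22δ^3.
So δ^3 ≥ 20/22 = 10/11, giving δ ≥ (10/11)^(1/3) ≈ 0.969.

0.969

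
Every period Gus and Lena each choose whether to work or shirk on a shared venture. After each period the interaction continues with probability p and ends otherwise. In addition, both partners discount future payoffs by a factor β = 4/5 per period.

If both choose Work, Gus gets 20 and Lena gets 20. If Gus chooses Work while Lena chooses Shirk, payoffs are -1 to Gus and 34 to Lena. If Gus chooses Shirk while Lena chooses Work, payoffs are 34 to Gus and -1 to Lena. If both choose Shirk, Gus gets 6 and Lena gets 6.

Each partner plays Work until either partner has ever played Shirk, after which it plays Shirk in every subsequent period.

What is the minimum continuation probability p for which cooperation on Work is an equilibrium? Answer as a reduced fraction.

5/8

With continuation probability p and discount β, the effective per-period discount factor is βp.
Grim-trigger IC: βp ≥ (34−20)/(34−6) = 1/2.
So p ≥ (1/2)/(4/5) = 5/8.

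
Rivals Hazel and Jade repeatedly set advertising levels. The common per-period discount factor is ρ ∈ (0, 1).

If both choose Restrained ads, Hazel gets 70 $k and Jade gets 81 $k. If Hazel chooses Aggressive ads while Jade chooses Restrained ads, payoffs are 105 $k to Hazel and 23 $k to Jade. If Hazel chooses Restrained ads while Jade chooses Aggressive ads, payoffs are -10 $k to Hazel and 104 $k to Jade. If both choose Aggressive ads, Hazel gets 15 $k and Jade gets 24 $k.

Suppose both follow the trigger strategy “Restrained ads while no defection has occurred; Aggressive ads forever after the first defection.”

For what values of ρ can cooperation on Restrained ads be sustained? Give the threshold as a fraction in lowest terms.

7/18

Hazel: cooperation gives 70 each period; deviation gives 105 once then 15 forever.
  70/(1−ρ) ≥ 105 + 15ρ/(1−ρ) ⇒ ρ ≥ 35/90 = 7/18.
Jade: cooperation gives 81 each period; deviation gives 104 once then 24 forever.
  ρ ≥ 23/80.
Both must hold, so the binding constraint is Hazel's: ρ ≥ 7/18.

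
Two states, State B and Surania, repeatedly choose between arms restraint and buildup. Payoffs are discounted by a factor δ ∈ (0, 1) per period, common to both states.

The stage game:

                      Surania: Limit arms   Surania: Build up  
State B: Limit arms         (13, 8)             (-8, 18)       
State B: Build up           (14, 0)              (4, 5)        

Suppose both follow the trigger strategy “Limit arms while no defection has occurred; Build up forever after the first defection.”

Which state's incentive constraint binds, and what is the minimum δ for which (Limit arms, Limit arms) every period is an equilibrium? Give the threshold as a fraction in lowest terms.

For State B: deviation gain 14−13 = 1, per-period punishment loss 13−4 = 9. IC gives δ ≥ 1/10.
For Surania: gain 10, loss 3 per period, so δ ≥ 10/13.
The tighter constraint is Surania's, so cooperation needs δ ≥ 10/13.

Surania; δ ≥ 10/13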